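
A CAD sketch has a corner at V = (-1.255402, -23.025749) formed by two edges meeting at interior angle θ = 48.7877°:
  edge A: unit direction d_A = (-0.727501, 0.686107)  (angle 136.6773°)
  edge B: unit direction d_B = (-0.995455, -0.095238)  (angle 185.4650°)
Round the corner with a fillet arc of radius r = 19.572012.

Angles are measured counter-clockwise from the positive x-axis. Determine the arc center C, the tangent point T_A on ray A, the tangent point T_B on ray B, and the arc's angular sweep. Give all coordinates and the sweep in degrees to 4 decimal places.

center=(-46.0818,-7.6530) T_A=(-32.6533,6.5856) T_B=(-44.2178,-27.1361) sweep=131.2123

bisector direction at 161.0711° = (-0.945922,0.324394)
center distance |VC| = r/sin(θ/2) = 19.572012/sin(24.3939°) = 47.389093
C = V + |VC|·bis = (-46.0818,-7.6530)
T_A = V + ((C−V)·d_A)·d_A = V + 43.1586·d_A = (-32.6533,6.5856)
T_B = V + ((C−V)·d_B)·d_B = V + 43.1586·d_B = (-44.2178,-27.1361)
sweep = 180° − θ = 131.2123°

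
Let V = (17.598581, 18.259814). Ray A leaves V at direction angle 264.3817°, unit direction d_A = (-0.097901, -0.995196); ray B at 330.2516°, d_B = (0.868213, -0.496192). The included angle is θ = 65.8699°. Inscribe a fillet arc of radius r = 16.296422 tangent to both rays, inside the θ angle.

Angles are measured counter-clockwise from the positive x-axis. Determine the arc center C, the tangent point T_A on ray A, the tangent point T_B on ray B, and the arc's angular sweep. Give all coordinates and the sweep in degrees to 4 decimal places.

center=(31.3539,-8.3715) T_A=(15.1357,-6.7761) T_B=(39.4400,5.7772) sweep=114.1301

bisector direction at 297.3167° = (0.458908,-0.888484)
center distance |VC| = r/sin(θ/2) = 16.296422/sin(32.9350°) = 29.973931
C = V + |VC|·bis = (31.3539,-8.3715)
T_A = V + ((C−V)·d_A)·d_A = V + 25.1568·d_A = (15.1357,-6.7761)
T_B = V + ((C−V)·d_B)·d_B = V + 25.1568·d_B = (39.4400,5.7772)
sweep = 180° − θ = 114.1301°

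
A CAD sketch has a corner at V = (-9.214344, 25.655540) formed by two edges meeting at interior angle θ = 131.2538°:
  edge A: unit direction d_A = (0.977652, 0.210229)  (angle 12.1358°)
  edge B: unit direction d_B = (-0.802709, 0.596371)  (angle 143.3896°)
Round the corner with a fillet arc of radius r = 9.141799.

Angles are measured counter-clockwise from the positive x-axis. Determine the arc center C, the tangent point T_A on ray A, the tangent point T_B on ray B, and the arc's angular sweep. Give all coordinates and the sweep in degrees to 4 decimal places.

bisector direction at 77.7627° = (0.211961,0.977278)
center distance |VC| = r/sin(θ/2) = 9.141799/sin(65.6269°) = 10.036255
C = V + |VC|·bis = (-7.0870,35.4638)
T_A = V + ((C−V)·d_A)·d_A = V + 4.1417·d_A = (-5.1652,26.5263)
T_B = V + ((C−V)·d_B)·d_B = V + 4.1417·d_B = (-12.5389,28.1255)
sweep = 180° − θ = 48.7462°

center=(-7.0870,35.4638) T_A=(-5.1652,26.5263) T_B=(-12.5389,28.1255) sweep=48.7462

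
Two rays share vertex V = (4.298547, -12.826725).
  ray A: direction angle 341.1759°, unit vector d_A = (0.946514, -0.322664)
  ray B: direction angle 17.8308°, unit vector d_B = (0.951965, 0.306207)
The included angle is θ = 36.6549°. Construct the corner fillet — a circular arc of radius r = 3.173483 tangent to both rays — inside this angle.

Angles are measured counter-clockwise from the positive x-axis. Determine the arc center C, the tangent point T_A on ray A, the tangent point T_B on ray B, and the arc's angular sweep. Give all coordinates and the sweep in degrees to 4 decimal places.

center=(14.3904,-12.9142) T_A=(13.3665,-15.9180) T_B=(13.4187,-9.8932) sweep=143.3451

bisector direction at 359.5034° = (0.999962,-0.008668)
center distance |VC| = r/sin(θ/2) = 3.173483/sin(18.3274°) = 10.092258
C = V + |VC|·bis = (14.3904,-12.9142)
T_A = V + ((C−V)·d_A)·d_A = V + 9.5803·d_A = (13.3665,-15.9180)
T_B = V + ((C−V)·d_B)·d_B = V + 9.5803·d_B = (13.4187,-9.8932)
sweep = 180° − θ = 143.3451°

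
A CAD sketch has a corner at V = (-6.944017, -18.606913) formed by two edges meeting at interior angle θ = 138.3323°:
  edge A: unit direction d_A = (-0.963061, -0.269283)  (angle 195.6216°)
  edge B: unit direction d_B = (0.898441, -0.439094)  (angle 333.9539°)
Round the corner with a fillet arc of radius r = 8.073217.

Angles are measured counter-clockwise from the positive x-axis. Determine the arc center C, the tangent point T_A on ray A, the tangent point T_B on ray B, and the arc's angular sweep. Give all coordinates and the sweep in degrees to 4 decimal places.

bisector direction at 264.7878° = (-0.090846,-0.995865)
center distance |VC| = r/sin(θ/2) = 8.073217/sin(69.1662°) = 8.638007
C = V + |VC|·bis = (-7.7287,-27.2092)
T_A = V + ((C−V)·d_A)·d_A = V + 3.0722·d_A = (-9.9027,-19.4342)
T_B = V + ((C−V)·d_B)·d_B = V + 3.0722·d_B = (-4.1838,-19.9559)
sweep = 180° − θ = 41.6677°

center=(-7.7287,-27.2092) T_A=(-9.9027,-19.4342) T_B=(-4.1838,-19.9559) sweep=41.6677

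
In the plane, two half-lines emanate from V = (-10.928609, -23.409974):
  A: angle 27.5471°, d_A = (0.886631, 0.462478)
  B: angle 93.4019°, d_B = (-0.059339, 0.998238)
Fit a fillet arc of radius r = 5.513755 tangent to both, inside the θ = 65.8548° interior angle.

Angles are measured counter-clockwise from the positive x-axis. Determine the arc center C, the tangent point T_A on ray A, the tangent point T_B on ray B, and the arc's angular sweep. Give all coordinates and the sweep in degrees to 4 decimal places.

center=(-5.9298,-14.5838) T_A=(-3.3798,-19.4724) T_B=(-11.4338,-14.9109) sweep=114.1452

bisector direction at 60.4745° = (0.492811,0.870136)
center distance |VC| = r/sin(θ/2) = 5.513755/sin(32.9274°) = 10.143487
C = V + |VC|·bis = (-5.9298,-14.5838)
T_A = V + ((C−V)·d_A)·d_A = V + 8.5140·d_A = (-3.3798,-19.4724)
T_B = V + ((C−V)·d_B)·d_B = V + 8.5140·d_B = (-11.4338,-14.9109)
sweep = 180° − θ = 114.1452°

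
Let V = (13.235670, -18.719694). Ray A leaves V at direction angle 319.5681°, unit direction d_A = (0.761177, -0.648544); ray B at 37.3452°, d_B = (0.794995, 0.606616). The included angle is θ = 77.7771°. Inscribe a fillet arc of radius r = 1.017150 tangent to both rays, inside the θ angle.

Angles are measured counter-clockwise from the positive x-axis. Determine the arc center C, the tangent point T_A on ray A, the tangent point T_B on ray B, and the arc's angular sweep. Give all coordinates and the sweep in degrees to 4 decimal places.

bisector direction at 358.4567° = (0.999637,-0.026933)
center distance |VC| = r/sin(θ/2) = 1.017150/sin(38.8886°) = 1.620162
C = V + |VC|·bis = (14.8552,-18.7633)
T_A = V + ((C−V)·d_A)·d_A = V + 1.2611·d_A = (14.1956,-19.5376)
T_B = V + ((C−V)·d_B)·d_B = V + 1.2611·d_B = (14.2382,-17.9547)
sweep = 180° − θ = 102.2229°

center=(14.8552,-18.7633) T_A=(14.1956,-19.5376) T_B=(14.2382,-17.9547) sweep=102.2229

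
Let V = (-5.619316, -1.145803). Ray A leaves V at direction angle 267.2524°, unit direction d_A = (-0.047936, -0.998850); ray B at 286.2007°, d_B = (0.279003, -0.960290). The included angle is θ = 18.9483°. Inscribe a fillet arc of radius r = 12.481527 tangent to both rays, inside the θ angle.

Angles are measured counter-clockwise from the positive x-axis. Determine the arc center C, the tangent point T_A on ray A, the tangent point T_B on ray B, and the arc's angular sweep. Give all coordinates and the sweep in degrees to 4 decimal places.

bisector direction at 276.7266° = (0.117131,-0.993116)
center distance |VC| = r/sin(θ/2) = 12.481527/sin(9.4741°) = 75.828245
C = V + |VC|·bis = (3.2625,-76.4521)
T_A = V + ((C−V)·d_A)·d_A = V + 74.7939·d_A = (-9.2047,-75.8538)
T_B = V + ((C−V)·d_B)·d_B = V + 74.7939·d_B = (15.2484,-72.9697)
sweep = 180° − θ = 161.0517°

center=(3.2625,-76.4521) T_A=(-9.2047,-75.8538) T_B=(15.2484,-72.9697) sweep=161.0517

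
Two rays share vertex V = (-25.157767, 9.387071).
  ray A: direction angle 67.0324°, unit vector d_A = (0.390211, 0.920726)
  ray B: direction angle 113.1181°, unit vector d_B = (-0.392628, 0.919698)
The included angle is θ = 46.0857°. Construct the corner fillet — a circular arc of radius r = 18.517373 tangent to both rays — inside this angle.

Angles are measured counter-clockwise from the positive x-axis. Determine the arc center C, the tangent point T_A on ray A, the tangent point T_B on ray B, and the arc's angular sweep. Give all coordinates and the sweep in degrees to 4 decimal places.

center=(-25.2199,56.6953) T_A=(-8.1705,49.4696) T_B=(-42.2503,49.4249) sweep=133.9143

bisector direction at 90.0752° = (-0.001313,0.999999)
center distance |VC| = r/sin(θ/2) = 18.517373/sin(23.0429°) = 47.308261
C = V + |VC|·bis = (-25.2199,56.6953)
T_A = V + ((C−V)·d_A)·d_A = V + 43.5336·d_A = (-8.1705,49.4696)
T_B = V + ((C−V)·d_B)·d_B = V + 43.5336·d_B = (-42.2503,49.4249)
sweep = 180° − θ = 133.9143°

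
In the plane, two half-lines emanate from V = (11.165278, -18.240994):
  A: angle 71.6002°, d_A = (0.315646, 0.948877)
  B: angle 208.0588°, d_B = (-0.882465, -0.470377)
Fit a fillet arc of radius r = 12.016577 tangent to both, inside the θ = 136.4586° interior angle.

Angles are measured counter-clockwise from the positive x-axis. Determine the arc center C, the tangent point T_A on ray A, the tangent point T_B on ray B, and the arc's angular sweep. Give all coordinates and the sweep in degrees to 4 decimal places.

bisector direction at 139.8295° = (-0.764128,0.645064)
center distance |VC| = r/sin(θ/2) = 12.016577/sin(68.2293°) = 12.939477
C = V + |VC|·bis = (1.2779,-9.8942)
T_A = V + ((C−V)·d_A)·d_A = V + 4.7992·d_A = (12.6801,-13.6872)
T_B = V + ((C−V)·d_B)·d_B = V + 4.7992·d_B = (6.9302,-20.4984)
sweep = 180° − θ = 43.5414°

center=(1.2779,-9.8942) T_A=(12.6801,-13.6872) T_B=(6.9302,-20.4984) sweep=43.5414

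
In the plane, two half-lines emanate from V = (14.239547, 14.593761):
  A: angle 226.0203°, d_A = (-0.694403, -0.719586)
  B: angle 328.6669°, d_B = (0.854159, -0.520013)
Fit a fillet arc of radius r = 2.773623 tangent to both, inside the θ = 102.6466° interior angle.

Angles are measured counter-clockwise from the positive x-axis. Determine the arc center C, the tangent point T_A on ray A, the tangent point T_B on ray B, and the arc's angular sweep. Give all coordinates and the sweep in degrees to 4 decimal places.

center=(14.6937,11.0701) T_A=(12.6978,12.9961) T_B=(16.1360,13.4392) sweep=77.3534

bisector direction at 277.3436° = (0.127819,-0.991797)
center distance |VC| = r/sin(θ/2) = 2.773623/sin(51.3233°) = 3.552809
C = V + |VC|·bis = (14.6937,11.0701)
T_A = V + ((C−V)·d_A)·d_A = V + 2.2202·d_A = (12.6978,12.9961)
T_B = V + ((C−V)·d_B)·d_B = V + 2.2202·d_B = (16.1360,13.4392)
sweep = 180° − θ = 77.3534°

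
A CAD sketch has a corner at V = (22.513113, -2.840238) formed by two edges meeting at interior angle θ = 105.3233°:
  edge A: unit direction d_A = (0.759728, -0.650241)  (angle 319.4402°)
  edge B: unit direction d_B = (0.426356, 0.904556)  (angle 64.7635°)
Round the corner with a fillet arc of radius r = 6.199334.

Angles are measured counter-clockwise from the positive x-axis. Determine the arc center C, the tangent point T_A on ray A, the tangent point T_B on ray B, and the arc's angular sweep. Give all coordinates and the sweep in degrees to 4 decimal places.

bisector direction at 12.1019° = (0.977776,0.209650)
center distance |VC| = r/sin(θ/2) = 6.199334/sin(52.6617°) = 7.797240
C = V + |VC|·bis = (30.1371,-1.2055)
T_A = V + ((C−V)·d_A)·d_A = V + 4.7292·d_A = (26.1060,-5.9154)
T_B = V + ((C−V)·d_B)·d_B = V + 4.7292·d_B = (24.5294,1.4376)
sweep = 180° − θ = 74.6767°

center=(30.1371,-1.2055) T_A=(26.1060,-5.9154) T_B=(24.5294,1.4376) sweep=74.6767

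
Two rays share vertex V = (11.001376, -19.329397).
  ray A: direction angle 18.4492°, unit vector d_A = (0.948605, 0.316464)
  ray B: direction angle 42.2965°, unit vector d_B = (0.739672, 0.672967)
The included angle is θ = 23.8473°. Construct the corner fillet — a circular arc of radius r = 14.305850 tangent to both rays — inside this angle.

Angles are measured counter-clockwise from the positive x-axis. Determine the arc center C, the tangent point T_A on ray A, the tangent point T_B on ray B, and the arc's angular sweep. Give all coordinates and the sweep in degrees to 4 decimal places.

bisector direction at 30.3729° = (0.862753,0.505625)
center distance |VC| = r/sin(θ/2) = 14.305850/sin(11.9237°) = 69.241488
C = V + |VC|·bis = (70.7397,15.6808)
T_A = V + ((C−V)·d_A)·d_A = V + 67.7475·d_A = (75.2670,2.1102)
T_B = V + ((C−V)·d_B)·d_B = V + 67.7475·d_B = (61.1123,26.2625)
sweep = 180° − θ = 156.1527°

center=(70.7397,15.6808) T_A=(75.2670,2.1102) T_B=(61.1123,26.2625) sweep=156.1527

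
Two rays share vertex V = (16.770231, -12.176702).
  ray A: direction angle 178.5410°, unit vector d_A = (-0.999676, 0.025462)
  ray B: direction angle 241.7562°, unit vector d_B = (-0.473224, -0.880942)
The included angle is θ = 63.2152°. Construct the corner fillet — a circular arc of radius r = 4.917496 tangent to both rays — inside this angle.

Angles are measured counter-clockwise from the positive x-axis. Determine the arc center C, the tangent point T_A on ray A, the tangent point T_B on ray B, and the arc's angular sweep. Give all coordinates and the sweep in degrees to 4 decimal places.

bisector direction at 210.1486° = (-0.864726,-0.502244)
center distance |VC| = r/sin(θ/2) = 4.917496/sin(31.6076°) = 9.382764
C = V + |VC|·bis = (8.6567,-16.8891)
T_A = V + ((C−V)·d_A)·d_A = V + 7.9909·d_A = (8.7819,-11.9732)
T_B = V + ((C−V)·d_B)·d_B = V + 7.9909·d_B = (12.9887,-19.2162)
sweep = 180° − θ = 116.7848°

center=(8.6567,-16.8891) T_A=(8.7819,-11.9732) T_B=(12.9887,-19.2162) sweep=116.7848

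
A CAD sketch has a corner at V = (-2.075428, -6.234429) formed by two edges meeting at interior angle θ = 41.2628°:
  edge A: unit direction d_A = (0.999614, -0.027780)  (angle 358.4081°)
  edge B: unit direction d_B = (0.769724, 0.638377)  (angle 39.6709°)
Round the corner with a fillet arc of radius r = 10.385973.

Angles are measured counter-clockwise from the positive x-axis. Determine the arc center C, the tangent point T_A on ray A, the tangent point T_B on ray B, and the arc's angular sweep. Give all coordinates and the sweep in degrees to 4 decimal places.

bisector direction at 19.0395° = (0.945294,0.326220)
center distance |VC| = r/sin(θ/2) = 10.385973/sin(20.6314°) = 29.475913
C = V + |VC|·bis = (25.7880,3.3812)
T_A = V + ((C−V)·d_A)·d_A = V + 27.5855·d_A = (25.4994,-7.0008)
T_B = V + ((C−V)·d_B)·d_B = V + 27.5855·d_B = (19.1578,11.3755)
sweep = 180° − θ = 138.7372°

center=(25.7880,3.3812) T_A=(25.4994,-7.0008) T_B=(19.1578,11.3755) sweep=138.7372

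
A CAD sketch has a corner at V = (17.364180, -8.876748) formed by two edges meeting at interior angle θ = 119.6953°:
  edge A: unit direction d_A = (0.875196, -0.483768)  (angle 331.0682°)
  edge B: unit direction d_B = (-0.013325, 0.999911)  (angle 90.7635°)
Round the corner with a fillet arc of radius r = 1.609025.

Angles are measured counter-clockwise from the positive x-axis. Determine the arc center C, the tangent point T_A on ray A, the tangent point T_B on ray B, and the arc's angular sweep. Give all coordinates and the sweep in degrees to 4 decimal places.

bisector direction at 30.9158° = (0.857923,0.513779)
center distance |VC| = r/sin(θ/2) = 1.609025/sin(59.8477°) = 1.860805
C = V + |VC|·bis = (18.9606,-7.9207)
T_A = V + ((C−V)·d_A)·d_A = V + 0.9347·d_A = (18.1822,-9.3289)
T_B = V + ((C−V)·d_B)·d_B = V + 0.9347·d_B = (17.3517,-7.9421)
sweep = 180° − θ = 60.3047°

center=(18.9606,-7.9207) T_A=(18.1822,-9.3289) T_B=(17.3517,-7.9421) sweep=60.3047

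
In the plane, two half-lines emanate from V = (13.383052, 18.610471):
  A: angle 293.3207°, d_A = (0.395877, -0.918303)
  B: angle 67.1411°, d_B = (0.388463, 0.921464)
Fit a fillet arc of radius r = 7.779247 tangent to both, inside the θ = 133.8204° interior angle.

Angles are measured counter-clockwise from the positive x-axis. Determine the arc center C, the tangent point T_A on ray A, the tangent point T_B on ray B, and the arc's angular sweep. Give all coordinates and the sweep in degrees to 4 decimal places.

bisector direction at 0.2309° = (0.999992,0.004030)
center distance |VC| = r/sin(θ/2) = 7.779247/sin(66.9102°) = 8.456702
C = V + |VC|·bis = (21.8397,18.6446)
T_A = V + ((C−V)·d_A)·d_A = V + 3.3165·d_A = (14.6960,15.5649)
T_B = V + ((C−V)·d_B)·d_B = V + 3.3165·d_B = (14.6714,21.6665)
sweep = 180° − θ = 46.1796°

center=(21.8397,18.6446) T_A=(14.6960,15.5649) T_B=(14.6714,21.6665) sweep=46.1796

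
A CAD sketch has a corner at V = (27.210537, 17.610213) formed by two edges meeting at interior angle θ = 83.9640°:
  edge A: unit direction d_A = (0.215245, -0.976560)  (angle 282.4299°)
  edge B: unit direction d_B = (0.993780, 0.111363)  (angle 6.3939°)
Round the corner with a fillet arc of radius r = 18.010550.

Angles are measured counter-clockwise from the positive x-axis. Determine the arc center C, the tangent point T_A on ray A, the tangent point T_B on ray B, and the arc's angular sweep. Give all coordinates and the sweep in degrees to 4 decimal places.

center=(49.1071,1.9407) T_A=(31.5187,-1.9360) T_B=(47.1014,19.8392) sweep=96.0360

bisector direction at 324.4119° = (0.813222,-0.581954)
center distance |VC| = r/sin(θ/2) = 18.010550/sin(41.9820°) = 26.925741
C = V + |VC|·bis = (49.1071,1.9407)
T_A = V + ((C−V)·d_A)·d_A = V + 20.0154·d_A = (31.5187,-1.9360)
T_B = V + ((C−V)·d_B)·d_B = V + 20.0154·d_B = (47.1014,19.8392)
sweep = 180° − θ = 96.0360°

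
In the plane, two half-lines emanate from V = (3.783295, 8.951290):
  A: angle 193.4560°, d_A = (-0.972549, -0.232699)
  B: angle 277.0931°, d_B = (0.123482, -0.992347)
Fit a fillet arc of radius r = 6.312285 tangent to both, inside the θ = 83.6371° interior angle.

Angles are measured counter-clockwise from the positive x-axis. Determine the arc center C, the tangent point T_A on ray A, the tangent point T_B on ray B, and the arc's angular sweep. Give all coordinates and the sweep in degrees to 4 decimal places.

bisector direction at 235.2746° = (-0.569645,-0.821891)
center distance |VC| = r/sin(θ/2) = 6.312285/sin(41.8186°) = 9.466906
C = V + |VC|·bis = (-1.6095,1.1705)
T_A = V + ((C−V)·d_A)·d_A = V + 7.0553·d_A = (-3.0783,7.3095)
T_B = V + ((C−V)·d_B)·d_B = V + 7.0553·d_B = (4.6545,1.9500)
sweep = 180° − θ = 96.3629°

center=(-1.6095,1.1705) T_A=(-3.0783,7.3095) T_B=(4.6545,1.9500) sweep=96.3629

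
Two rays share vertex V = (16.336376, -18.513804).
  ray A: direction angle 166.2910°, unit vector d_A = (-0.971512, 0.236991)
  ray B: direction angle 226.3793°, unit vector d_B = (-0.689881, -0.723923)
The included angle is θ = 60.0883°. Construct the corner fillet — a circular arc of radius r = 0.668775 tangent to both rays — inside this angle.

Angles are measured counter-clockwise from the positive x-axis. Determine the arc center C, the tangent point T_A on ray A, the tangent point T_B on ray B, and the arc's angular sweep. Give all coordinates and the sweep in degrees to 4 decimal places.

center=(15.0545,-18.8895) T_A=(15.2130,-18.2398) T_B=(15.5387,-19.3509) sweep=119.9117

bisector direction at 196.3351° = (-0.959633,-0.281255)
center distance |VC| = r/sin(θ/2) = 0.668775/sin(30.0441°) = 1.335768
C = V + |VC|·bis = (15.0545,-18.8895)
T_A = V + ((C−V)·d_A)·d_A = V + 1.1563·d_A = (15.2130,-18.2398)
T_B = V + ((C−V)·d_B)·d_B = V + 1.1563·d_B = (15.5387,-19.3509)
sweep = 180° − θ = 119.9117°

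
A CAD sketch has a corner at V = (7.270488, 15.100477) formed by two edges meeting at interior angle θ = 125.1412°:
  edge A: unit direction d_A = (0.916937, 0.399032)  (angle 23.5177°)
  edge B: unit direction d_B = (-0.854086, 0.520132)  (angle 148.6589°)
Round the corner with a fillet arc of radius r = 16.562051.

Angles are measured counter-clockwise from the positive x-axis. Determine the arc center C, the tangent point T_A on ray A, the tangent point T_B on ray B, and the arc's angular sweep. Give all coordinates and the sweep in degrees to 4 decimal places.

center=(8.5434,33.7168) T_A=(15.1522,18.5305) T_B=(-0.0710,19.5714) sweep=54.8588

bisector direction at 86.0883° = (0.068219,0.997670)
center distance |VC| = r/sin(θ/2) = 16.562051/sin(62.5706°) = 18.659802
C = V + |VC|·bis = (8.5434,33.7168)
T_A = V + ((C−V)·d_A)·d_A = V + 8.5957·d_A = (15.1522,18.5305)
T_B = V + ((C−V)·d_B)·d_B = V + 8.5957·d_B = (-0.0710,19.5714)
sweep = 180° − θ = 54.8588°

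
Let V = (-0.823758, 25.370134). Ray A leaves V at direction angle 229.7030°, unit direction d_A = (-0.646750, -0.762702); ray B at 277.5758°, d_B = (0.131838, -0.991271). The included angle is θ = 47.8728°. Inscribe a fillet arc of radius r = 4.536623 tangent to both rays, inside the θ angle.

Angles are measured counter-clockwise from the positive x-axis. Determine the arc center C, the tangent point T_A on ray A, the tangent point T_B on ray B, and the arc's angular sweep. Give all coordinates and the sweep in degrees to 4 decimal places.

center=(-3.9734,14.6413) T_A=(-7.4335,17.5754) T_B=(0.5236,15.2394) sweep=132.1272

bisector direction at 253.6394° = (-0.281682,-0.959508)
center distance |VC| = r/sin(θ/2) = 4.536623/sin(23.9364°) = 11.181596
C = V + |VC|·bis = (-3.9734,14.6413)
T_A = V + ((C−V)·d_A)·d_A = V + 10.2199·d_A = (-7.4335,17.5754)
T_B = V + ((C−V)·d_B)·d_B = V + 10.2199·d_B = (0.5236,15.2394)
sweep = 180° − θ = 132.1272°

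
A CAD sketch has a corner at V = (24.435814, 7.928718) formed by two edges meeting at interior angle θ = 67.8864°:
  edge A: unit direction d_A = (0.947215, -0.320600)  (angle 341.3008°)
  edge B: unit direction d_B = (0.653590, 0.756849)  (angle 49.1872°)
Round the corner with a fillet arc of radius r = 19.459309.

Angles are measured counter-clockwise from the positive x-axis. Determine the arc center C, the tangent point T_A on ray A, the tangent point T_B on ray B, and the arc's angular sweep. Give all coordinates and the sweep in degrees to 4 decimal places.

center=(58.0598,17.0919) T_A=(51.8211,-1.3403) T_B=(43.3320,29.8103) sweep=112.1136

bisector direction at 15.2440° = (0.964815,0.262930)
center distance |VC| = r/sin(θ/2) = 19.459309/sin(33.9432°) = 34.850157
C = V + |VC|·bis = (58.0598,17.0919)
T_A = V + ((C−V)·d_A)·d_A = V + 28.9114·d_A = (51.8211,-1.3403)
T_B = V + ((C−V)·d_B)·d_B = V + 28.9114·d_B = (43.3320,29.8103)
sweep = 180° − θ = 112.1136°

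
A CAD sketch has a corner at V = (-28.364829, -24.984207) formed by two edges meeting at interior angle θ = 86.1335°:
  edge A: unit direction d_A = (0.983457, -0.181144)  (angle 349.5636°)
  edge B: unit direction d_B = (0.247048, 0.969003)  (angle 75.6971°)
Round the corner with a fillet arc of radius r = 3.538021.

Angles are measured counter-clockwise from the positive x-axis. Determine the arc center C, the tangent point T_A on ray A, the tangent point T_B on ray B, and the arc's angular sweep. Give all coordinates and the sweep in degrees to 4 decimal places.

bisector direction at 32.6304° = (0.842167,0.539217)
center distance |VC| = r/sin(θ/2) = 3.538021/sin(43.0667°) = 5.181257
C = V + |VC|·bis = (-24.0013,-22.1904)
T_A = V + ((C−V)·d_A)·d_A = V + 3.7852·d_A = (-24.6422,-25.6699)
T_B = V + ((C−V)·d_B)·d_B = V + 3.7852·d_B = (-27.4297,-21.3163)
sweep = 180° − θ = 93.8665°

center=(-24.0013,-22.1904) T_A=(-24.6422,-25.6699) T_B=(-27.4297,-21.3163) sweep=93.8665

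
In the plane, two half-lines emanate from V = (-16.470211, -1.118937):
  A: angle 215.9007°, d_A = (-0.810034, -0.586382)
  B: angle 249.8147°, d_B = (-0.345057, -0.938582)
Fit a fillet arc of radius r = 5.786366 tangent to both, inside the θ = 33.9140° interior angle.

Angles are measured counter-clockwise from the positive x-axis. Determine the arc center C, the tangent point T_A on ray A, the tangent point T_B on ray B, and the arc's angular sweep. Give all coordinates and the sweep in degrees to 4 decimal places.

center=(-28.4494,-16.9340) T_A=(-31.8425,-12.2469) T_B=(-23.0185,-18.9307) sweep=146.0860

bisector direction at 232.8577° = (-0.603797,-0.797138)
center distance |VC| = r/sin(θ/2) = 5.786366/sin(16.9570°) = 19.839836
C = V + |VC|·bis = (-28.4494,-16.9340)
T_A = V + ((C−V)·d_A)·d_A = V + 18.9773·d_A = (-31.8425,-12.2469)
T_B = V + ((C−V)·d_B)·d_B = V + 18.9773·d_B = (-23.0185,-18.9307)
sweep = 180° − θ = 146.0860°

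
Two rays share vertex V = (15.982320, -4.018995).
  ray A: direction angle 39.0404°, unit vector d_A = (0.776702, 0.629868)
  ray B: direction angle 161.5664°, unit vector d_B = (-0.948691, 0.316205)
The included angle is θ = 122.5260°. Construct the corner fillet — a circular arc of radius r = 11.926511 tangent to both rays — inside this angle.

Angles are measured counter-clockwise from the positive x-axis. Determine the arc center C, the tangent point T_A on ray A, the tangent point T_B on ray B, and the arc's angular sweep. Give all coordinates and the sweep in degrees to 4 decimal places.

center=(13.5495,9.3634) T_A=(21.0616,0.1001) T_B=(9.7783,-1.9511) sweep=57.4740

bisector direction at 100.3034° = (-0.178861,0.983874)
center distance |VC| = r/sin(θ/2) = 11.926511/sin(61.2630°) = 13.601760
C = V + |VC|·bis = (13.5495,9.3634)
T_A = V + ((C−V)·d_A)·d_A = V + 6.5396·d_A = (21.0616,0.1001)
T_B = V + ((C−V)·d_B)·d_B = V + 6.5396·d_B = (9.7783,-1.9511)
sweep = 180° − θ = 57.4740°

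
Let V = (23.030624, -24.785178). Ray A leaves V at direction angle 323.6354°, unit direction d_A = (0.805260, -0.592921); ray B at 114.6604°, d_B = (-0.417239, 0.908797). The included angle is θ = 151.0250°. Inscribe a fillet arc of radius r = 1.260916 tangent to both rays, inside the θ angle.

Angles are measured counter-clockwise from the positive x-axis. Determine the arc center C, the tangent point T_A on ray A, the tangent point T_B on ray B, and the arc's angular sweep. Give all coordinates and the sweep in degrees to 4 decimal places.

center=(24.0406,-23.9630) T_A=(23.2930,-24.9784) T_B=(22.8947,-24.4891) sweep=28.9750

bisector direction at 39.1479° = (0.775519,0.631324)
center distance |VC| = r/sin(θ/2) = 1.260916/sin(75.5125°) = 1.302327
C = V + |VC|·bis = (24.0406,-23.9630)
T_A = V + ((C−V)·d_A)·d_A = V + 0.3258·d_A = (23.2930,-24.9784)
T_B = V + ((C−V)·d_B)·d_B = V + 0.3258·d_B = (22.8947,-24.4891)
sweep = 180° − θ = 28.9750°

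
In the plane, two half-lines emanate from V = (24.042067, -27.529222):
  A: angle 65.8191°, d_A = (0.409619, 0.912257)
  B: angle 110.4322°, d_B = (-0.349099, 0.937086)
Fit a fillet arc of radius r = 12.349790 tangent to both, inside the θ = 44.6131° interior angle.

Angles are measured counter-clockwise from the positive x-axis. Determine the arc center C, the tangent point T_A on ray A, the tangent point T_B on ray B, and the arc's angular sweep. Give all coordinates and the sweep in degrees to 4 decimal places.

center=(25.1063,4.9903) T_A=(36.3725,-0.0684) T_B=(13.5335,0.6790) sweep=135.3869

bisector direction at 88.1257° = (0.032708,0.999465)
center distance |VC| = r/sin(θ/2) = 12.349790/sin(22.3066°) = 32.536957
C = V + |VC|·bis = (25.1063,4.9903)
T_A = V + ((C−V)·d_A)·d_A = V + 30.1021·d_A = (36.3725,-0.0684)
T_B = V + ((C−V)·d_B)·d_B = V + 30.1021·d_B = (13.5335,0.6790)
sweep = 180° − θ = 135.3869°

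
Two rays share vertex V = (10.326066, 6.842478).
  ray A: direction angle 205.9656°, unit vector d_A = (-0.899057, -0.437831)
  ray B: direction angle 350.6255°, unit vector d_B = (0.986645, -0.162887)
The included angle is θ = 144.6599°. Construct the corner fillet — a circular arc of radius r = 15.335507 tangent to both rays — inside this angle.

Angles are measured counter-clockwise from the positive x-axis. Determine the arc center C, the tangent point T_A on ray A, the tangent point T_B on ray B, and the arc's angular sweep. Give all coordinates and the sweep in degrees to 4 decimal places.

center=(12.6482,-9.0840) T_A=(5.9339,4.7035) T_B=(15.1462,6.0467) sweep=35.3401

bisector direction at 278.2955° = (0.144279,-0.989537)
center distance |VC| = r/sin(θ/2) = 15.335507/sin(72.3299°) = 16.094858
C = V + |VC|·bis = (12.6482,-9.0840)
T_A = V + ((C−V)·d_A)·d_A = V + 4.8854·d_A = (5.9339,4.7035)
T_B = V + ((C−V)·d_B)·d_B = V + 4.8854·d_B = (15.1462,6.0467)
sweep = 180° − θ = 35.3401°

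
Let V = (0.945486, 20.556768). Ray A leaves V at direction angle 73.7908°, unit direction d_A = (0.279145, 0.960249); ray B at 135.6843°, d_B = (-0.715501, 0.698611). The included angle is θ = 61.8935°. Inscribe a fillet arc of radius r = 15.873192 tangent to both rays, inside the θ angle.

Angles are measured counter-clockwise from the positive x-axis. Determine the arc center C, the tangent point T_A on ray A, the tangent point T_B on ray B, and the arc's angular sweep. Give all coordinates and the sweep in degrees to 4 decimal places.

bisector direction at 104.7375° = (-0.254392,0.967101)
center distance |VC| = r/sin(θ/2) = 15.873192/sin(30.9468°) = 30.867211
C = V + |VC|·bis = (-6.9069,50.4085)
T_A = V + ((C−V)·d_A)·d_A = V + 26.4731·d_A = (8.3353,45.9776)
T_B = V + ((C−V)·d_B)·d_B = V + 26.4731·d_B = (-17.9961,39.0512)
sweep = 180° − θ = 118.1065°

center=(-6.9069,50.4085) T_A=(8.3353,45.9776) T_B=(-17.9961,39.0512) sweep=118.1065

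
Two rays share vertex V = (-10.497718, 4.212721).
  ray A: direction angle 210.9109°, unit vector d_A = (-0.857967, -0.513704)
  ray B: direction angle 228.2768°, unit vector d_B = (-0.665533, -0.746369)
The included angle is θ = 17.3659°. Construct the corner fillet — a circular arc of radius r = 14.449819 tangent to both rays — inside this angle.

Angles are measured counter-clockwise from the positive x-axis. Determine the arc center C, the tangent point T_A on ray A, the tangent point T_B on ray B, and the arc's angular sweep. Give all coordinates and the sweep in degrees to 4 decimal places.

bisector direction at 219.5939° = (-0.770582,-0.637341)
center distance |VC| = r/sin(θ/2) = 14.449819/sin(8.6829°) = 95.715300
C = V + |VC|·bis = (-84.2542,-56.7906)
T_A = V + ((C−V)·d_A)·d_A = V + 94.6183·d_A = (-91.6771,-44.3931)
T_B = V + ((C−V)·d_B)·d_B = V + 94.6183·d_B = (-73.4693,-66.4074)
sweep = 180° − θ = 162.6341°

center=(-84.2542,-56.7906) T_A=(-91.6771,-44.3931) T_B=(-73.4693,-66.4074) sweep=162.6341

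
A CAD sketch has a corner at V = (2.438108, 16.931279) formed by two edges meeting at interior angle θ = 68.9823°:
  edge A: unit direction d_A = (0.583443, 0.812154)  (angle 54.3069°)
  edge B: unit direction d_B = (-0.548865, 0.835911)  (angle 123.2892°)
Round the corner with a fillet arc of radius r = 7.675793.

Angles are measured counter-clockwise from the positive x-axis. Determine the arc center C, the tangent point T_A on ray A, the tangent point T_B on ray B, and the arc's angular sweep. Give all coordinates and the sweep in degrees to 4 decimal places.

bisector direction at 88.7981° = (0.020976,0.999780)
center distance |VC| = r/sin(θ/2) = 7.675793/sin(34.4911°) = 13.554792
C = V + |VC|·bis = (2.7224,30.4831)
T_A = V + ((C−V)·d_A)·d_A = V + 11.1720·d_A = (8.9564,26.0047)
T_B = V + ((C−V)·d_B)·d_B = V + 11.1720·d_B = (-3.6938,26.2701)
sweep = 180° − θ = 111.0177°

center=(2.7224,30.4831) T_A=(8.9564,26.0047) T_B=(-3.6938,26.2701) sweep=111.0177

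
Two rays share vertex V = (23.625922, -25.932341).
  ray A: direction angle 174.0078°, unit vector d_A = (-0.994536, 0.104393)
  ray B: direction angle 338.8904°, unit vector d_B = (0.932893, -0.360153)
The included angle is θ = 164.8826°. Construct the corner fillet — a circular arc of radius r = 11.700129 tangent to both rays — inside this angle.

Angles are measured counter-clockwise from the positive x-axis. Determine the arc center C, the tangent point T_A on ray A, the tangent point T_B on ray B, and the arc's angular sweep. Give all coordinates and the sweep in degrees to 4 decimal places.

bisector direction at 256.4491° = (-0.234309,-0.972162)
center distance |VC| = r/sin(θ/2) = 11.700129/sin(82.4413°) = 11.802687
C = V + |VC|·bis = (20.8604,-37.4065)
T_A = V + ((C−V)·d_A)·d_A = V + 1.5525·d_A = (22.0819,-25.7703)
T_B = V + ((C−V)·d_B)·d_B = V + 1.5525·d_B = (25.0743,-26.4915)
sweep = 180° − θ = 15.1174°

center=(20.8604,-37.4065) T_A=(22.0819,-25.7703) T_B=(25.0743,-26.4915) sweep=15.1174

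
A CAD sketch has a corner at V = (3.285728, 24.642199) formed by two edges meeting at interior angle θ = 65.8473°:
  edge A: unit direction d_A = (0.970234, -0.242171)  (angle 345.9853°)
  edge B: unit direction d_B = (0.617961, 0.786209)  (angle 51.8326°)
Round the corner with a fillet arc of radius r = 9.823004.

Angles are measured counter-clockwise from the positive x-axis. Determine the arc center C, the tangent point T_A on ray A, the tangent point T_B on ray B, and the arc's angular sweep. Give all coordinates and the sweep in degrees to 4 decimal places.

bisector direction at 18.9090° = (0.946035,0.324065)
center distance |VC| = r/sin(θ/2) = 9.823004/sin(32.9237°) = 18.072907
C = V + |VC|·bis = (20.3833,30.4990)
T_A = V + ((C−V)·d_A)·d_A = V + 15.1703·d_A = (18.0045,20.9684)
T_B = V + ((C−V)·d_B)·d_B = V + 15.1703·d_B = (12.6604,36.5692)
sweep = 180° − θ = 114.1527°

center=(20.3833,30.4990) T_A=(18.0045,20.9684) T_B=(12.6604,36.5692) sweep=114.1527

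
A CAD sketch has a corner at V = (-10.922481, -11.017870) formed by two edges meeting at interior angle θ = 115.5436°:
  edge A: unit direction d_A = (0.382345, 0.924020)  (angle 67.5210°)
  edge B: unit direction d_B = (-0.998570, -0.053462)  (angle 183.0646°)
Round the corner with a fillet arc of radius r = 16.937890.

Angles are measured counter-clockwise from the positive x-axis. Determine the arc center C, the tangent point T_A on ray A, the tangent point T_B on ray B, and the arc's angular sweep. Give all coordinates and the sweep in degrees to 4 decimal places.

bisector direction at 125.2928° = (-0.577755,0.816210)
center distance |VC| = r/sin(θ/2) = 16.937890/sin(57.7718°) = 20.022785
C = V + |VC|·bis = (-22.4907,5.3249)
T_A = V + ((C−V)·d_A)·d_A = V + 10.6780·d_A = (-6.8398,-1.1512)
T_B = V + ((C−V)·d_B)·d_B = V + 10.6780·d_B = (-21.5852,-11.5887)
sweep = 180° − θ = 64.4564°

center=(-22.4907,5.3249) T_A=(-6.8398,-1.1512) T_B=(-21.5852,-11.5887) sweep=64.4564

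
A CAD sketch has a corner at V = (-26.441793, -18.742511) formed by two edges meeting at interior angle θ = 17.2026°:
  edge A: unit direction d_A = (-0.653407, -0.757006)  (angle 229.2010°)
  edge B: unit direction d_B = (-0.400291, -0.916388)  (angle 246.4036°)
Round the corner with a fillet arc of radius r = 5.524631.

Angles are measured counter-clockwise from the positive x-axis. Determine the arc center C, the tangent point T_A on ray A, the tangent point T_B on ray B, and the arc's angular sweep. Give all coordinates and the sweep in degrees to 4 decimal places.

bisector direction at 237.8023° = (-0.532842,-0.846215)
center distance |VC| = r/sin(θ/2) = 5.524631/sin(8.6013°) = 36.939777
C = V + |VC|·bis = (-46.1249,-50.0015)
T_A = V + ((C−V)·d_A)·d_A = V + 36.5243·d_A = (-50.3071,-46.3917)
T_B = V + ((C−V)·d_B)·d_B = V + 36.5243·d_B = (-41.0622,-52.2130)
sweep = 180° − θ = 162.7974°

center=(-46.1249,-50.0015) T_A=(-50.3071,-46.3917) T_B=(-41.0622,-52.2130) sweep=162.7974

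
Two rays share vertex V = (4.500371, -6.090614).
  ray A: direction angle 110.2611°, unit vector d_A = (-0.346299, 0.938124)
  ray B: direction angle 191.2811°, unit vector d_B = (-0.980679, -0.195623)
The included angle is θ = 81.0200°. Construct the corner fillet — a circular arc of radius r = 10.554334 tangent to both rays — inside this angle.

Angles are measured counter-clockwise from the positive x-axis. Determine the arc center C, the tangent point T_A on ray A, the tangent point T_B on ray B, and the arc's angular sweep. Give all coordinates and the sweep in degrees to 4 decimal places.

bisector direction at 150.7711° = (-0.872676,0.488300)
center distance |VC| = r/sin(θ/2) = 10.554334/sin(40.5100°) = 16.247917
C = V + |VC|·bis = (-9.6788,1.8432)
T_A = V + ((C−V)·d_A)·d_A = V + 12.3532·d_A = (0.2225,5.4982)
T_B = V + ((C−V)·d_B)·d_B = V + 12.3532·d_B = (-7.6141,-8.5072)
sweep = 180° − θ = 98.9800°

center=(-9.6788,1.8432) T_A=(0.2225,5.4982) T_B=(-7.6141,-8.5072) sweep=98.9800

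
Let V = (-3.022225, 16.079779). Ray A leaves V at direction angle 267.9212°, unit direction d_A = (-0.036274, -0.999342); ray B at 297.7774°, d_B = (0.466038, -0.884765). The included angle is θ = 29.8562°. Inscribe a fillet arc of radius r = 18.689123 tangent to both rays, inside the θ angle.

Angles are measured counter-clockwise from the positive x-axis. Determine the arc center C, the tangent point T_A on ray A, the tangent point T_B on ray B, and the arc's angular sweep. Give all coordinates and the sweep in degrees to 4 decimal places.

center=(13.1118,-54.6525) T_A=(-5.5650,-53.9746) T_B=(29.6473,-45.9427) sweep=150.1438

bisector direction at 282.8493° = (0.222387,-0.974958)
center distance |VC| = r/sin(θ/2) = 18.689123/sin(14.9281°) = 72.549054
C = V + |VC|·bis = (13.1118,-54.6525)
T_A = V + ((C−V)·d_A)·d_A = V + 70.1005·d_A = (-5.5650,-53.9746)
T_B = V + ((C−V)·d_B)·d_B = V + 70.1005·d_B = (29.6473,-45.9427)
sweep = 180° − θ = 150.1438°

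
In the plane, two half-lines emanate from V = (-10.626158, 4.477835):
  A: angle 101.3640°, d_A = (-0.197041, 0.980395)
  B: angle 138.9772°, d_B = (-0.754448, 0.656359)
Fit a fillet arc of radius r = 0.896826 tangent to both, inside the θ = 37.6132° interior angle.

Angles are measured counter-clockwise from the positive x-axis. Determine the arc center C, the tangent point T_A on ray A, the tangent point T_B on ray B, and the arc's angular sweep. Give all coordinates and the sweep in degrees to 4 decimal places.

center=(-12.0243,6.8829) T_A=(-11.1450,7.0596) T_B=(-12.6129,6.2063) sweep=142.3868

bisector direction at 120.1706° = (-0.502576,0.864533)
center distance |VC| = r/sin(θ/2) = 0.896826/sin(18.8066°) = 2.781936
C = V + |VC|·bis = (-12.0243,6.8829)
T_A = V + ((C−V)·d_A)·d_A = V + 2.6334·d_A = (-11.1450,7.0596)
T_B = V + ((C−V)·d_B)·d_B = V + 2.6334·d_B = (-12.6129,6.2063)
sweep = 180° − θ = 142.3868°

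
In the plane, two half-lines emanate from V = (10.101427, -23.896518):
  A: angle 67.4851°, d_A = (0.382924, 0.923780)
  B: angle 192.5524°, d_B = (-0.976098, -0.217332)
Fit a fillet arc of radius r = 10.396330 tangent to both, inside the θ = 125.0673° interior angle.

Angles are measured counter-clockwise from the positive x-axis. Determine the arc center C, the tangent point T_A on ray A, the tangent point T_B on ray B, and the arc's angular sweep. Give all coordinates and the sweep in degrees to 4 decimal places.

bisector direction at 130.0188° = (-0.643038,0.765834)
center distance |VC| = r/sin(θ/2) = 10.396330/sin(62.5337°) = 11.717055
C = V + |VC|·bis = (2.5669,-14.9232)
T_A = V + ((C−V)·d_A)·d_A = V + 5.4042·d_A = (12.1708,-18.9042)
T_B = V + ((C−V)·d_B)·d_B = V + 5.4042·d_B = (4.8264,-25.0710)
sweep = 180° − θ = 54.9327°

center=(2.5669,-14.9232) T_A=(12.1708,-18.9042) T_B=(4.8264,-25.0710) sweep=54.9327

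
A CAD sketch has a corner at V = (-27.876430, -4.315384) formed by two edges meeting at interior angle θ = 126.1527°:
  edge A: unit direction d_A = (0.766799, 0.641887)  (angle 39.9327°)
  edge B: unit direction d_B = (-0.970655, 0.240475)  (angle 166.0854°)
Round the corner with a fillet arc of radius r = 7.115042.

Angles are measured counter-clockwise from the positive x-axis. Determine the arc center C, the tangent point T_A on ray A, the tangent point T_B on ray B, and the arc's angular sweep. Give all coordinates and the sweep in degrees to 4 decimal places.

center=(-29.6728,3.4598) T_A=(-25.1057,-1.9960) T_B=(-31.3838,-3.4465) sweep=53.8473

bisector direction at 103.0091° = (-0.225105,0.974335)
center distance |VC| = r/sin(θ/2) = 7.115042/sin(63.0763°) = 7.979987
C = V + |VC|·bis = (-29.6728,3.4598)
T_A = V + ((C−V)·d_A)·d_A = V + 3.6134·d_A = (-25.1057,-1.9960)
T_B = V + ((C−V)·d_B)·d_B = V + 3.6134·d_B = (-31.3838,-3.4465)
sweep = 180° − θ = 53.8473°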